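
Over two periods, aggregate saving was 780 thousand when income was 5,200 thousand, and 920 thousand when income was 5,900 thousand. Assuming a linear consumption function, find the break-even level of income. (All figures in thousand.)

MPS = ΔS/ΔY = (920 − 780)/(5900 − 5200) = 140/700 = 0.2
MPC = 1 − MPS = 0.8
From S(5200) = 780: −a + 0.2(5200) = 780, so a = 1040 − 780 = 260
Break-even (S = 0): Y = a/MPS = 260/0.2 = 1300

Y = 1300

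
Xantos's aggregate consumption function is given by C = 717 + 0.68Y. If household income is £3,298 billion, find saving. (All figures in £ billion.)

C = 717 + 0.68(3298) = 717 + 2242.64 = 2959.64
S = Y − C = 3298 − 2959.64 = 338.36

S = 338.36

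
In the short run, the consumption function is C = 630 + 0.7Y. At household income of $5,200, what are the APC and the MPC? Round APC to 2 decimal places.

MPC = 0.7 (the slope of the consumption function)
C = 630 + 0.7(5200) = 4270, so APC = 4270/5200 = 0.82

APC = 0.82; MPC = 0.7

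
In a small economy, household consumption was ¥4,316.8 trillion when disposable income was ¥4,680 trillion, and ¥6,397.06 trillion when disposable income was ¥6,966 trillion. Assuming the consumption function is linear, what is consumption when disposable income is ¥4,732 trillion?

MPC = (6397.06 − 4316.8)/(6966 − 4680) = 2080.26/2286 = 0.91
a = 4316.8 − 0.91(4680) = 4316.8 − 4258.8 = 58
C = 58 + 0.91(4732) = 58 + 4306.12 = 4364.12

C = 4364.12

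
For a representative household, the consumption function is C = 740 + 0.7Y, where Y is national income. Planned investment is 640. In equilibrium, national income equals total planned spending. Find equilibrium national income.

Y = C + I = 740 + 0.7Y + 640
Y − 0.7Y = 1380
0.3Y = 1380, so Y = 1380/0.3 = 4600

Y = 4600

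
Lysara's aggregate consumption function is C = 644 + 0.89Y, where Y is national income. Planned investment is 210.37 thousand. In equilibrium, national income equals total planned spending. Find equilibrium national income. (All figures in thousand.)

Y = 7767

Y = C + I = 644 + 0.89Y + 210.37
Y − 0.89Y = 854.37
0.11Y = 854.37, so Y = 854.37/0.11 = 7767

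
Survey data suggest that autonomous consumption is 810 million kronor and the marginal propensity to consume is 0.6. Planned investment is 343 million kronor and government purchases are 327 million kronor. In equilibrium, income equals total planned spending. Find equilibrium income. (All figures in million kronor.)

Y = C + I + G = 810 + 0.6Y + 343 + 327
Y − 0.6Y = 1480
0.4Y = 1480, so Y = 1480/0.4 = 3700

Y = 3700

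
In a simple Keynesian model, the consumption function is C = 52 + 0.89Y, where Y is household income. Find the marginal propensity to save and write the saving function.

MPS = 0.11; S = -52 + 0.11Y

MPS = 1 − MPC = 1 − 0.89 = 0.11
S = Y − C = -52 + 0.11Y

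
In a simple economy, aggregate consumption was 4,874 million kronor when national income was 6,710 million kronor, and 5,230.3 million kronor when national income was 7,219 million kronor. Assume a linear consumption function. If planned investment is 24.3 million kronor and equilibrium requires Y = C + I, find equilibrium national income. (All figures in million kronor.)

MPC = (5230.3 − 4874)/(7219 − 6710) = 356.3/509 = 0.7
a = 4874 − 0.7(6710) = 177
Equilibrium: Y = 177 + 0.7Y + 24.3
0.3Y = 201.3, so Y = 201.3/0.3 = 671

Y = 671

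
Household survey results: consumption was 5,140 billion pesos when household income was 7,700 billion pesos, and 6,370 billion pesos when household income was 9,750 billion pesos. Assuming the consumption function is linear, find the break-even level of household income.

MPC = (6370 − 5140)/(9750 − 7700) = 1230/2050 = 0.6
a = 5140 − 0.6(7700) = 5140 − 4620 = 520
Break-even: Y = a/(1−MPC) = 520/0.4 = 1300

Y = 1300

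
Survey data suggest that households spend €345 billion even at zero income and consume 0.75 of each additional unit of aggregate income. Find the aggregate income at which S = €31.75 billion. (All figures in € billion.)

Y = 1507

S = Y − C = -345 + 0.25Y
-345 + 0.25Y = 31.75, so 0.25Y = 376.75 and Y = 1507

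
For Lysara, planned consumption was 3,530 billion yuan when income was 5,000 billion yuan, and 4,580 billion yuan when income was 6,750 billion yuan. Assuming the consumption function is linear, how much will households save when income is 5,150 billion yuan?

S = 1530

MPC = (4580 − 3530)/(6750 − 5000) = 1050/1750 = 0.6
a = 3530 − 0.6(5000) = 3530 − 3000 = 530
C = 530 + 0.6(5150) = 3620
S = 5150 − 3620 = 1530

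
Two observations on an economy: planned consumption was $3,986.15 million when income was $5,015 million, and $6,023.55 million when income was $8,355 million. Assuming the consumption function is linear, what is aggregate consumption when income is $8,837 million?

MPC = (6023.55 − 3986.15)/(8355 − 5015) = 2037.4/3340 = 0.61
a = 3986.15 − 0.61(5015) = 3986.15 − 3059.15 = 927
C = 927 + 0.61(8837) = 927 + 5390.57 = 6317.57

C = 6317.57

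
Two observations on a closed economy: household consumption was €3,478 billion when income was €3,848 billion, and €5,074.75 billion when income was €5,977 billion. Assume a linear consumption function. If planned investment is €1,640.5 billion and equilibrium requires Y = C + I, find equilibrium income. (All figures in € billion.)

Y = 8930

MPC = (5074.75 − 3478)/(5977 − 3848) = 1596.75/2129 = 0.75
a = 3478 − 0.75(3848) = 592
Equilibrium: Y = 592 + 0.75Y + 1640.5
0.25Y = 2232.5, so Y = 2232.5/0.25 = 8930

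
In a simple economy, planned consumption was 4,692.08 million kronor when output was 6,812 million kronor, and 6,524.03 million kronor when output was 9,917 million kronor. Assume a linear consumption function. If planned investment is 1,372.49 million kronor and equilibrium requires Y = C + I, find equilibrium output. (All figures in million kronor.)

MPC = (6524.03 − 4692.08)/(9917 − 6812) = 1831.95/3105 = 0.59
a = 4692.08 − 0.59(6812) = 673
Equilibrium: Y = 673 + 0.59Y + 1372.49
0.41Y = 2045.49, so Y = 2045.49/0.41 = 4989

Y = 4989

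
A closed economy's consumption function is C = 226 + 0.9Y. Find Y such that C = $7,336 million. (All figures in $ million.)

Y = 7900

226 + 0.9Y = 7336
0.9Y = 7110, so Y = 7110/0.9 = 7900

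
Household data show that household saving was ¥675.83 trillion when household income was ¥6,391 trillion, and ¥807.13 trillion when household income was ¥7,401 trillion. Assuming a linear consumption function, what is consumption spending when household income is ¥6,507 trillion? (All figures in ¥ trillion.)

C = 5816.09

MPS = ΔS/ΔY = (807.13 − 675.83)/(7401 − 6391) = 131.3/1010 = 0.13
MPC = 1 − MPS = 0.87
Autonomous saving = 675.83 − 0.13(6391) = -155, so a = 155
C = 155 + 0.87(6507) = 155 + 5661.09 = 5816.09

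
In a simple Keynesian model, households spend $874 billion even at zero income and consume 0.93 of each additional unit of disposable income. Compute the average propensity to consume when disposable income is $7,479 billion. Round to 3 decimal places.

C = 874 + 0.93(7479) = 7829.47
APC = C/Y = 7829.47/7479 = 1.047

APC = 1.047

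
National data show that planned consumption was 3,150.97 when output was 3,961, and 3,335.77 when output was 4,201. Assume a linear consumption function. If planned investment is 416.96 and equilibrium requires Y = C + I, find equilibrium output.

Y = 2252

MPC = (3335.77 − 3150.97)/(4201 − 3961) = 184.8/240 = 0.77
a = 3150.97 − 0.77(3961) = 101
Equilibrium: Y = 101 + 0.77Y + 416.96
0.23Y = 517.96, so Y = 517.96/0.23 = 2252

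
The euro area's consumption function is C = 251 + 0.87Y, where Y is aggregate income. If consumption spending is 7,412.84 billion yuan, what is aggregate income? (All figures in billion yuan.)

Y = 8232

251 + 0.87Y = 7412.84
0.87Y = 7161.84, so Y = 7161.84/0.87 = 8232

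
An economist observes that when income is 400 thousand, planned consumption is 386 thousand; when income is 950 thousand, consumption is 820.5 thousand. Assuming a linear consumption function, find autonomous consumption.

MPC = ΔC/ΔY = (820.5 − 386)/(950 − 400) = 434.5/550 = 0.79
a = C − MPC·Y = 386 − 0.79(400) = 386 − 316 = 70

a = 70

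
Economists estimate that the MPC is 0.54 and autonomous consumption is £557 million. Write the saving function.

S = -557 + 0.46Y

S = Y − C = Y − (557 + 0.54Y) = -557 + (1 − 0.54)Y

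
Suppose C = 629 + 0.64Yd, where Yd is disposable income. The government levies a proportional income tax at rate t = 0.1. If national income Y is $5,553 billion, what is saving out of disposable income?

Yd = (1 − 0.1)(5553) = 0.9(5553) = 4997.7
C = 629 + 0.64(4997.7) = 629 + 3198.528 = 3827.528
S = Yd − C = 4997.7 − 3827.528 = 1170.172

S = 1170.172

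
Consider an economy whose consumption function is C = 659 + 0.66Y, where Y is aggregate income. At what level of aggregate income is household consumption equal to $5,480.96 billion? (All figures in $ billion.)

659 + 0.66Y = 5480.96
0.66Y = 4821.96, so Y = 4821.96/0.66 = 7306

Y = 7306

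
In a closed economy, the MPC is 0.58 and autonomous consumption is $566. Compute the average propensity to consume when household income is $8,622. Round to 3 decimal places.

C = 566 + 0.58(8622) = 5566.76
APC = C/Y = 5566.76/8622 = 0.646

APC = 0.646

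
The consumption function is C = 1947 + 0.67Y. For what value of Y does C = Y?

At break-even, C = Y: 1947 + 0.67Y = Y
0.33Y = 1947, so Y = 1947/0.33 = 5900

Y = 5900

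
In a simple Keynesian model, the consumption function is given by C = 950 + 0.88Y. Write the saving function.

S = -950 + 0.12Y

S = Y − C = Y − (950 + 0.88Y) = -950 + (1 − 0.88)Y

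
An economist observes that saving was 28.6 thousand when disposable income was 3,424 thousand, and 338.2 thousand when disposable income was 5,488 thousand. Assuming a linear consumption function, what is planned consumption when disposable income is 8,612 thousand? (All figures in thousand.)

MPS = ΔS/ΔY = (338.2 − 28.6)/(5488 − 3424) = 309.6/2064 = 0.15
MPC = 1 − MPS = 0.85
Autonomous saving = 28.6 − 0.15(3424) = -485, so a = 485
C = 485 + 0.85(8612) = 485 + 7320.2 = 7805.2

C = 7805.2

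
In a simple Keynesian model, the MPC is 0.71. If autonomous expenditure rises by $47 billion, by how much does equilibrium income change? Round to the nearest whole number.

The multiplier is 1/(1 − MPC) = 1/0.29.
ΔY = 47/0.29 = 162.07 ≈ 162

ΔY ≈ 162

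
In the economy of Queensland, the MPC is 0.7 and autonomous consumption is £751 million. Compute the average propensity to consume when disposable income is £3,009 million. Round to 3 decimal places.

APC = 0.950

C = 751 + 0.7(3009) = 2857.3
APC = C/Y = 2857.3/3009 = 0.950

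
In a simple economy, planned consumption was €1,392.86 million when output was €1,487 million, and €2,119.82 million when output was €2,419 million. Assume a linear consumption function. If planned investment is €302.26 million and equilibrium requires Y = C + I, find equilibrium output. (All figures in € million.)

Y = 2433

MPC = (2119.82 − 1392.86)/(2419 − 1487) = 726.96/932 = 0.78
a = 1392.86 − 0.78(1487) = 233
Equilibrium: Y = 233 + 0.78Y + 302.26
0.22Y = 535.26, so Y = 535.26/0.22 = 2433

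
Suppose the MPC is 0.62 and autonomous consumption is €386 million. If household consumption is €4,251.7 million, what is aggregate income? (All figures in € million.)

Y = 6235

386 + 0.62Y = 4251.7
0.62Y = 3865.7, so Y = 3865.7/0.62 = 6235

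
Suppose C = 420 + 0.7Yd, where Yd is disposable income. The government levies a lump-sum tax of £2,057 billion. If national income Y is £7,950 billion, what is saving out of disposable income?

S = 1347.9

Yd = Y − T = 7950 − 2057 = 5893
C = 420 + 0.7(5893) = 420 + 4125.1 = 4545.1
S = Yd − C = 5893 − 4545.1 = 1347.9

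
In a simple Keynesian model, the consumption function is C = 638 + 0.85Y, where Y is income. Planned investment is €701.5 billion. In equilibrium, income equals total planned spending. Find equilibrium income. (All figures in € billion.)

Y = C + I = 638 + 0.85Y + 701.5
Y − 0.85Y = 1339.5
0.15Y = 1339.5, so Y = 1339.5/0.15 = 8930

Y = 8930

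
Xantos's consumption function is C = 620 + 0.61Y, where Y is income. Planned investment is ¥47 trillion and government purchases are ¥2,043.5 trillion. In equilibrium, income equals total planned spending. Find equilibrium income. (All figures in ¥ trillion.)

Y = 6950

Y = C + I + G = 620 + 0.61Y + 47 + 2043.5
Y − 0.61Y = 2710.5
0.39Y = 2710.5, so Y = 2710.5/0.39 = 6950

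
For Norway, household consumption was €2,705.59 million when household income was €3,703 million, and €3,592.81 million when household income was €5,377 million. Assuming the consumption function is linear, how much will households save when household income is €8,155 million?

S = 3089.85

MPC = (3592.81 − 2705.59)/(5377 − 3703) = 887.22/1674 = 0.53
a = 2705.59 − 0.53(3703) = 2705.59 − 1962.59 = 743
C = 743 + 0.53(8155) = 5065.15
S = 8155 − 5065.15 = 3089.85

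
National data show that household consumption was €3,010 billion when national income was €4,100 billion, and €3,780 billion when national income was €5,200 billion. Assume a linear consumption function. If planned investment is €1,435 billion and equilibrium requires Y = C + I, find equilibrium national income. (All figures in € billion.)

Y = 5250

MPC = (3780 − 3010)/(5200 − 4100) = 770/1100 = 0.7
a = 3010 − 0.7(4100) = 140
Equilibrium: Y = 140 + 0.7Y + 1435
0.3Y = 1575, so Y = 1575/0.3 = 5250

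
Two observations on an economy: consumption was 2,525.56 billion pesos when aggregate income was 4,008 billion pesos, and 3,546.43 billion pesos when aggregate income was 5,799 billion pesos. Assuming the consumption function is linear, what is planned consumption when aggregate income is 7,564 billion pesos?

MPC = (3546.43 − 2525.56)/(5799 − 4008) = 1020.87/1791 = 0.57
a = 2525.56 − 0.57(4008) = 2525.56 − 2284.56 = 241
C = 241 + 0.57(7564) = 241 + 4311.48 = 4552.48

C = 4552.48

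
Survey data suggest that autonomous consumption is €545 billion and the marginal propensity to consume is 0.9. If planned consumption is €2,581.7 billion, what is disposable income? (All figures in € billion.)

Y = 2263

545 + 0.9Y = 2581.7
0.9Y = 2036.7, so Y = 2036.7/0.9 = 2263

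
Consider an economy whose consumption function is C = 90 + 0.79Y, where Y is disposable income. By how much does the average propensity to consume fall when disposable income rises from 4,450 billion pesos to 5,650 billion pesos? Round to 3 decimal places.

ΔAPC = 0.004

At Y = 4450: C = 90 + 0.79(4450) = 3605.5, APC = 3605.5/4450 = 0.8102
At Y = 5650: C = 4553.5, APC = 4553.5/5650 = 0.8059
Fall in APC = 0.8102 − 0.8059 = 0.0043 ≈ 0.004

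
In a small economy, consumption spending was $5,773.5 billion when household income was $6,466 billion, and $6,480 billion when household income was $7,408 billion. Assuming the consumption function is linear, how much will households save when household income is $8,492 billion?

MPC = (6480 − 5773.5)/(7408 − 6466) = 706.5/942 = 0.75
a = 5773.5 − 0.75(6466) = 5773.5 − 4849.5 = 924
C = 924 + 0.75(8492) = 7293
S = 8492 − 7293 = 1199

S = 1199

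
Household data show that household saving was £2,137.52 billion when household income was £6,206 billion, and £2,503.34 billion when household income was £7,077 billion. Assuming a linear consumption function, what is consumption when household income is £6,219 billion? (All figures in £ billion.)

MPS = ΔS/ΔY = (2503.34 − 2137.52)/(7077 − 6206) = 365.82/871 = 0.42
MPC = 1 − MPS = 0.58
Autonomous saving = 2137.52 − 0.42(6206) = -469, so a = 469
C = 469 + 0.58(6219) = 469 + 3607.02 = 4076.02

C = 4076.02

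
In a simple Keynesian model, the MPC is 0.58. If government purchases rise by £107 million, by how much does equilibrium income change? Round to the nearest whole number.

The multiplier is 1/(1 − MPC) = 1/0.42.
ΔY = 107/0.42 = 254.76 ≈ 255

ΔY ≈ 255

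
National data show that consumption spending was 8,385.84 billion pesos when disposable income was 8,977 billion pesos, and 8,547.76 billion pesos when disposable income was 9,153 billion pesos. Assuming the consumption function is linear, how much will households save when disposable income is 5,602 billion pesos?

S = 321.16

MPC = (8547.76 − 8385.84)/(9153 − 8977) = 161.92/176 = 0.92
a = 8385.84 − 0.92(8977) = 8385.84 − 8258.84 = 127
C = 127 + 0.92(5602) = 5280.84
S = 5602 − 5280.84 = 321.16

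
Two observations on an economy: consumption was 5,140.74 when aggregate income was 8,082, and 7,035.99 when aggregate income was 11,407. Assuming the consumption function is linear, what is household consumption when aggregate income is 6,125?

MPC = (7035.99 − 5140.74)/(11407 − 8082) = 1895.25/3325 = 0.57
a = 5140.74 − 0.57(8082) = 5140.74 − 4606.74 = 534
C = 534 + 0.57(6125) = 534 + 3491.25 = 4025.25

C = 4025.25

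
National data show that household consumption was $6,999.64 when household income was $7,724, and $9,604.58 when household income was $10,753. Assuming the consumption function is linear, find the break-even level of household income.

MPC = (9604.58 − 6999.64)/(10753 − 7724) = 2604.94/3029 = 0.86
a = 6999.64 − 0.86(7724) = 6999.64 − 6642.64 = 357
Break-even: Y = a/(1−MPC) = 357/0.14 = 2550

Y = 2550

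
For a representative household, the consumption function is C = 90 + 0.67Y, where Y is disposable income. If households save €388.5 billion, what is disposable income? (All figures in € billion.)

S = Y − C = -90 + 0.33Y
-90 + 0.33Y = 388.5, so 0.33Y = 478.5 and Y = 1450

Y = 1450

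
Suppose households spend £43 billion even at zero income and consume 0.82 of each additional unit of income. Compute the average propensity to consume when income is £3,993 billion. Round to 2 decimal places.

C = 43 + 0.82(3993) = 3317.26
APC = C/Y = 3317.26/3993 = 0.83

APC = 0.83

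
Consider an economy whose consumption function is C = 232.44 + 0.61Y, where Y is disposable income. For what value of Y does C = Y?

At break-even, C = Y: 232.44 + 0.61Y = Y
0.39Y = 232.44, so Y = 232.44/0.39 = 596

Y = 596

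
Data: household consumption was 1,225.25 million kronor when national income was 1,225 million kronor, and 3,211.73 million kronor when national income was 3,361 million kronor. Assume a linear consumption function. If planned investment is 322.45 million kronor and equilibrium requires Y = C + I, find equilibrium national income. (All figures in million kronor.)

MPC = (3211.73 − 1225.25)/(3361 − 1225) = 1986.48/2136 = 0.93
a = 1225.25 − 0.93(1225) = 86
Equilibrium: Y = 86 + 0.93Y + 322.45
0.07Y = 408.45, so Y = 408.45/0.07 = 5835

Y = 5835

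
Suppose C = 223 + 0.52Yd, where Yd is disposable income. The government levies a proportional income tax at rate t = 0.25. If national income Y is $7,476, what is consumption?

C = 3138.64

Yd = (1 − 0.25)(7476) = 0.75(7476) = 5607
C = 223 + 0.52(5607) = 223 + 2915.64 = 3138.64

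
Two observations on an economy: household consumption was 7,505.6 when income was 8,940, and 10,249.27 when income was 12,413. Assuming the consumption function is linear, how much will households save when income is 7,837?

MPC = (10249.27 − 7505.6)/(12413 − 8940) = 2743.67/3473 = 0.79
a = 7505.6 − 0.79(8940) = 7505.6 − 7062.6 = 443
C = 443 + 0.79(7837) = 6634.23
S = 7837 − 6634.23 = 1202.77

S = 1202.77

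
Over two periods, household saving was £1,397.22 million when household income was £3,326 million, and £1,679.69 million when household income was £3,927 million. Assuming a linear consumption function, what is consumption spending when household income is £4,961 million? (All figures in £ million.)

C = 2795.33

MPS = ΔS/ΔY = (1679.69 − 1397.22)/(3927 − 3326) = 282.47/601 = 0.47
MPC = 1 − MPS = 0.53
Autonomous saving = 1397.22 − 0.47(3326) = -166, so a = 166
C = 166 + 0.53(4961) = 166 + 2629.33 = 2795.33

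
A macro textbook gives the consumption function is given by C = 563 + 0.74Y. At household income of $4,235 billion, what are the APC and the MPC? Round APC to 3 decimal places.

MPC = 0.74 (the slope of the consumption function)
C = 563 + 0.74(4235) = 3696.9, so APC = 3696.9/4235 = 0.873

APC = 0.873; MPC = 0.74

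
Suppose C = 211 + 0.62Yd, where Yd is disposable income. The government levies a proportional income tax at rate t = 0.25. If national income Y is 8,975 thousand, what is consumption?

C = 4384.375

Yd = (1 − 0.25)(8975) = 0.75(8975) = 6731.25
C = 211 + 0.62(6731.25) = 211 + 4173.375 = 4384.375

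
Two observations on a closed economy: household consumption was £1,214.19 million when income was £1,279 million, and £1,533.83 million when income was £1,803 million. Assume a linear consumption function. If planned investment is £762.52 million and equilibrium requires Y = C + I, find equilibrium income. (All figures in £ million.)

MPC = (1533.83 − 1214.19)/(1803 − 1279) = 319.64/524 = 0.61
a = 1214.19 − 0.61(1279) = 434
Equilibrium: Y = 434 + 0.61Y + 762.52
0.39Y = 1196.52, so Y = 1196.52/0.39 = 3068

Y = 3068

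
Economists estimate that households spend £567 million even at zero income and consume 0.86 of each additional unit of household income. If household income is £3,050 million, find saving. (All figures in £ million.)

C = 567 + 0.86(3050) = 567 + 2623 = 3190
S = Y − C = 3050 − 3190 = -140

S = -140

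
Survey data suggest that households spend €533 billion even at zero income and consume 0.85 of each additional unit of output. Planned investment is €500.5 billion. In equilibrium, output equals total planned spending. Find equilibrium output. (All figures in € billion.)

Y = 6890

Y = C + I = 533 + 0.85Y + 500.5
Y − 0.85Y = 1033.5
0.15Y = 1033.5, so Y = 1033.5/0.15 = 6890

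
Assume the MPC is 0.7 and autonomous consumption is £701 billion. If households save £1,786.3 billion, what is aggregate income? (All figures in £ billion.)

S = Y − C = -701 + 0.3Y
-701 + 0.3Y = 1786.3, so 0.3Y = 2487.3 and Y = 8291

Y = 8291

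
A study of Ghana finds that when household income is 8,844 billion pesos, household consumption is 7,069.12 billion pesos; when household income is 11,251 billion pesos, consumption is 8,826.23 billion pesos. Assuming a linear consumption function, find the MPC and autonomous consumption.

MPC = ΔC/ΔY = (8826.23 − 7069.12)/(11251 − 8844) = 1757.11/2407 = 0.73
a = C − MPC·Y = 7069.12 − 0.73(8844) = 7069.12 − 6456.12 = 613

MPC = 0.73; a = 613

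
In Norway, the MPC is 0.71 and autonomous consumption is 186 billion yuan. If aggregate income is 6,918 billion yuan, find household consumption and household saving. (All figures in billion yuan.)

C = 186 + 0.71(6918) = 186 + 4911.78 = 5097.78
S = Y − C = 6918 − 5097.78 = 1820.22

C = 5097.78; S = 1820.22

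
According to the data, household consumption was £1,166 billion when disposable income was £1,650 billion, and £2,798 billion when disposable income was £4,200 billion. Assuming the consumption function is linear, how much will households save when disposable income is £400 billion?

S = 34

MPC = (2798 − 1166)/(4200 − 1650) = 1632/2550 = 0.64
a = 1166 − 0.64(1650) = 1166 − 1056 = 110
C = 110 + 0.64(400) = 366
S = 400 − 366 = 34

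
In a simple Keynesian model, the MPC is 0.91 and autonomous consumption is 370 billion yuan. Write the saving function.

S = Y − C = Y − (370 + 0.91Y) = -370 + (1 − 0.91)Y

S = -370 + 0.09Y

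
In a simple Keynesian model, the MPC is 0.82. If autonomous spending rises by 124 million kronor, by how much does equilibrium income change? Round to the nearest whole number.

The multiplier is 1/(1 − MPC) = 1/0.18.
ΔY = 124/0.18 = 688.89 ≈ 689

ΔY ≈ 689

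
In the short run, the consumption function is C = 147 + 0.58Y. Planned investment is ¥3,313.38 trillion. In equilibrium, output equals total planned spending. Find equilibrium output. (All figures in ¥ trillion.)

Y = 8239

Y = C + I = 147 + 0.58Y + 3313.38
Y − 0.58Y = 3460.38
0.42Y = 3460.38, so Y = 3460.38/0.42 = 8239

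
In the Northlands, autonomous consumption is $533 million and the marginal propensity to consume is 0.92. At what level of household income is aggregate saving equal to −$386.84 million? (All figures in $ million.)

S = Y − C = -533 + 0.08Y
-533 + 0.08Y = -386.84, so 0.08Y = 146.16 and Y = 1827

Y = 1827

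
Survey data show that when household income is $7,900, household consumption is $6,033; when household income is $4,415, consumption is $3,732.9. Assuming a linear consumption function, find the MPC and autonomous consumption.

MPC = ΔC/ΔY = (6033 − 3732.9)/(7900 − 4415) = 2300.1/3485 = 0.66
a = C − MPC·Y = 3732.9 − 0.66(4415) = 3732.9 − 2913.9 = 819

MPC = 0.66; a = 819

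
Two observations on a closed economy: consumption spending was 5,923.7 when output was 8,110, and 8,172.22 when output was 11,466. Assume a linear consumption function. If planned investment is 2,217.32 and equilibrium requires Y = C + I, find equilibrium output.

Y = 8204

MPC = (8172.22 − 5923.7)/(11466 − 8110) = 2248.52/3356 = 0.67
a = 5923.7 − 0.67(8110) = 490
Equilibrium: Y = 490 + 0.67Y + 2217.32
0.33Y = 2707.32, so Y = 2707.32/0.33 = 8204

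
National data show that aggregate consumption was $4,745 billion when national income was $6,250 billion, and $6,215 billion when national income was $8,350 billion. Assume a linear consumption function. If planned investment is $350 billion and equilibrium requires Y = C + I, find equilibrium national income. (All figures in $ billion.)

Y = 2400

MPC = (6215 − 4745)/(8350 − 6250) = 1470/2100 = 0.7
a = 4745 − 0.7(6250) = 370
Equilibrium: Y = 370 + 0.7Y + 350
0.3Y = 720, so Y = 720/0.3 = 2400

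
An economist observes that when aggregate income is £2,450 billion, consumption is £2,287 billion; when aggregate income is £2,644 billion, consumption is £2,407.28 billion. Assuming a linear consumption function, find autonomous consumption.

MPC = ΔC/ΔY = (2407.28 − 2287)/(2644 − 2450) = 120.28/194 = 0.62
a = C − MPC·Y = 2287 − 0.62(2450) = 2287 − 1519 = 768

a = 768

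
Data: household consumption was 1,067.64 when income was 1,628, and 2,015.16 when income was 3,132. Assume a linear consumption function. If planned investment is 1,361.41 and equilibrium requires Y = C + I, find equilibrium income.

MPC = (2015.16 − 1067.64)/(3132 − 1628) = 947.52/1504 = 0.63
a = 1067.64 − 0.63(1628) = 42
Equilibrium: Y = 42 + 0.63Y + 1361.41
0.37Y = 1403.41, so Y = 1403.41/0.37 = 3793

Y = 3793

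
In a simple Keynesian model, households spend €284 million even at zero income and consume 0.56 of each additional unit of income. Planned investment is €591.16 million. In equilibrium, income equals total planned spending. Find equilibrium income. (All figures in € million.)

Y = 1989

Y = C + I = 284 + 0.56Y + 591.16
Y − 0.56Y = 875.16
0.44Y = 875.16, so Y = 875.16/0.44 = 1989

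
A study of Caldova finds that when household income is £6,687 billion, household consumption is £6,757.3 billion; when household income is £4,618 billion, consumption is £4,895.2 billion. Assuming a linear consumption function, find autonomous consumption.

a = 739

MPC = ΔC/ΔY = (6757.3 − 4895.2)/(6687 − 4618) = 1862.1/2069 = 0.9
a = C − MPC·Y = 4895.2 − 0.9(4618) = 4895.2 − 4156.2 = 739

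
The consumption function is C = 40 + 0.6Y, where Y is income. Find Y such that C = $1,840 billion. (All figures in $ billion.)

40 + 0.6Y = 1840
0.6Y = 1800, so Y = 1800/0.6 = 3000

Y = 3000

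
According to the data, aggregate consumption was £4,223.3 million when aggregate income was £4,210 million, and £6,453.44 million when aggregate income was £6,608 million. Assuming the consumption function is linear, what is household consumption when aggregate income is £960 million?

MPC = (6453.44 − 4223.3)/(6608 − 4210) = 2230.14/2398 = 0.93
a = 4223.3 − 0.93(4210) = 4223.3 − 3915.3 = 308
C = 308 + 0.93(960) = 308 + 892.8 = 1200.8

C = 1200.8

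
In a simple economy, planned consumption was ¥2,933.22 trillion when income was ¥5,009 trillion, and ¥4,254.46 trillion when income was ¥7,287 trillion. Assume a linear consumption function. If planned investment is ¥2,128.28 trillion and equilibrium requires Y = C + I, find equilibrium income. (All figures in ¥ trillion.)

MPC = (4254.46 − 2933.22)/(7287 − 5009) = 1321.24/2278 = 0.58
a = 2933.22 − 0.58(5009) = 28
Equilibrium: Y = 28 + 0.58Y + 2128.28
0.42Y = 2156.28, so Y = 2156.28/0.42 = 5134

Y = 5134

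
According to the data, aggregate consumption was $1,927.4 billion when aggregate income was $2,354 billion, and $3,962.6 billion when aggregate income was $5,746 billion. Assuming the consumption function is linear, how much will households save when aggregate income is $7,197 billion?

S = 2363.8

MPC = (3962.6 − 1927.4)/(5746 − 2354) = 2035.2/3392 = 0.6
a = 1927.4 − 0.6(2354) = 1927.4 − 1412.4 = 515
C = 515 + 0.6(7197) = 4833.2
S = 7197 − 4833.2 = 2363.8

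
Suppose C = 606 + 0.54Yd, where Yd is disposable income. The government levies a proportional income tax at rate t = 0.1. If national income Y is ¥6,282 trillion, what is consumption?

Yd = (1 − 0.1)(6282) = 0.9(6282) = 5653.8
C = 606 + 0.54(5653.8) = 606 + 3053.052 = 3659.052

C = 3659.052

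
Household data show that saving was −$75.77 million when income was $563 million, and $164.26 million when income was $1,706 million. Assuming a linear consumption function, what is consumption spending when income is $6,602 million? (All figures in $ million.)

C = 5409.58

MPS = ΔS/ΔY = (164.26 − (-75.77))/(1706 − 563) = 240.03/1143 = 0.21
MPC = 1 − MPS = 0.79
Autonomous saving = -75.77 − 0.21(563) = -194, so a = 194
C = 194 + 0.79(6602) = 194 + 5215.58 = 5409.58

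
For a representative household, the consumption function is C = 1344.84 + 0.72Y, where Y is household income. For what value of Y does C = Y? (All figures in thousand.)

Y = 4803

At break-even, C = Y: 1344.84 + 0.72Y = Y
0.28Y = 1344.84, so Y = 1344.84/0.28 = 4803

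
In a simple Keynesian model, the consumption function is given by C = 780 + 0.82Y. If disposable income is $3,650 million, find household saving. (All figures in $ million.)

S = -123

C = 780 + 0.82(3650) = 780 + 2993 = 3773
S = Y − C = 3650 − 3773 = -123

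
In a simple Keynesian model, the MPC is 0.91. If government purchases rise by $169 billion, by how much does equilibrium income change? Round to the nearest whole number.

The multiplier is 1/(1 − MPC) = 1/0.09.
ΔY = 169/0.09 = 1877.78 ≈ 1878

ΔY ≈ 1878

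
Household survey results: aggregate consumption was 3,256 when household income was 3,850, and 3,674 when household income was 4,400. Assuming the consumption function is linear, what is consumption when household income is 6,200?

C = 5042

MPC = (3674 − 3256)/(4400 − 3850) = 418/550 = 0.76
a = 3256 − 0.76(3850) = 3256 − 2926 = 330
C = 330 + 0.76(6200) = 330 + 4712 = 5042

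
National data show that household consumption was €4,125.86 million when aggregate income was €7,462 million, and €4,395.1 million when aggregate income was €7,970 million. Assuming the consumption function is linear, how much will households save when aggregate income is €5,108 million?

MPC = (4395.1 − 4125.86)/(7970 − 7462) = 269.24/508 = 0.53
a = 4125.86 − 0.53(7462) = 4125.86 − 3954.86 = 171
C = 171 + 0.53(5108) = 2878.24
S = 5108 − 2878.24 = 2229.76

S = 2229.76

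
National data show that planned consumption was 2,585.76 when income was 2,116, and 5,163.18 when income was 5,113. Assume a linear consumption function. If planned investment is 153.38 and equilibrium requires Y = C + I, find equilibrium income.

Y = 6567

MPC = (5163.18 − 2585.76)/(5113 − 2116) = 2577.42/2997 = 0.86
a = 2585.76 − 0.86(2116) = 766
Equilibrium: Y = 766 + 0.86Y + 153.38
0.14Y = 919.38, so Y = 919.38/0.14 = 6567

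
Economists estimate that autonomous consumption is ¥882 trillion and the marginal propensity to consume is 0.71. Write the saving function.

S = -882 + 0.29Y

S = Y − C = Y − (882 + 0.71Y) = -882 + (1 − 0.71)Y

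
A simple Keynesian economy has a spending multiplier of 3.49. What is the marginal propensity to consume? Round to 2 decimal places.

k = 1/(1 − MPC), so 1 − MPC = 1/k = 1/3.49 = 0.2865
MPC = 1 − 0.2865 = 0.71

MPC = 0.71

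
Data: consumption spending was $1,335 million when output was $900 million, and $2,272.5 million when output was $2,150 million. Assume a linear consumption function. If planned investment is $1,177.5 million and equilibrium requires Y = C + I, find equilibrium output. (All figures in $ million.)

Y = 7350

MPC = (2272.5 − 1335)/(2150 − 900) = 937.5/1250 = 0.75
a = 1335 − 0.75(900) = 660
Equilibrium: Y = 660 + 0.75Y + 1177.5
0.25Y = 1837.5, so Y = 1837.5/0.25 = 7350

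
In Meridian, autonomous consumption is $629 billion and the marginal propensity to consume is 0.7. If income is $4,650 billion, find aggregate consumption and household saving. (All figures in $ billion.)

C = 3884; S = 766

C = 629 + 0.7(4650) = 629 + 3255 = 3884
S = Y − C = 4650 − 3884 = 766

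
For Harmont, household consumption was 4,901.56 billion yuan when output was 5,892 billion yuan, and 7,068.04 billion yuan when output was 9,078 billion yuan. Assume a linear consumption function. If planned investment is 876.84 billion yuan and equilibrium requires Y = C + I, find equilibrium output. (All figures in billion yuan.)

Y = 5537

MPC = (7068.04 − 4901.56)/(9078 − 5892) = 2166.48/3186 = 0.68
a = 4901.56 − 0.68(5892) = 895
Equilibrium: Y = 895 + 0.68Y + 876.84
0.32Y = 1771.84, so Y = 1771.84/0.32 = 5537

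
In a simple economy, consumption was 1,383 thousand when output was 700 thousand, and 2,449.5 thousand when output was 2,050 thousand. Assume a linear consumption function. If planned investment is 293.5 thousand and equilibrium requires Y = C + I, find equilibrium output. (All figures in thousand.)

MPC = (2449.5 − 1383)/(2050 − 700) = 1066.5/1350 = 0.79
a = 1383 − 0.79(700) = 830
Equilibrium: Y = 830 + 0.79Y + 293.5
0.21Y = 1123.5, so Y = 1123.5/0.21 = 5350

Y = 5350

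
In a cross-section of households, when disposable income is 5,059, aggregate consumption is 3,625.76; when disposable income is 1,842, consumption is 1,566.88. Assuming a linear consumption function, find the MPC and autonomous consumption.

MPC = ΔC/ΔY = (3625.76 − 1566.88)/(5059 − 1842) = 2058.88/3217 = 0.64
a = C − MPC·Y = 1566.88 − 0.64(1842) = 1566.88 − 1178.88 = 388

MPC = 0.64; a = 388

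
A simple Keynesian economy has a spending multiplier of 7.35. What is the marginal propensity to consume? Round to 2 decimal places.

k = 1/(1 − MPC), so 1 − MPC = 1/k = 1/7.35 = 0.1361
MPC = 1 − 0.1361 = 0.86

MPC = 0.86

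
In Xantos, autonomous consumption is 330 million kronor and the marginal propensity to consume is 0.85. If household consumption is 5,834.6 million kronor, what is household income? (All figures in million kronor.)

330 + 0.85Y = 5834.6
0.85Y = 5504.6, so Y = 5504.6/0.85 = 6476

Y = 6476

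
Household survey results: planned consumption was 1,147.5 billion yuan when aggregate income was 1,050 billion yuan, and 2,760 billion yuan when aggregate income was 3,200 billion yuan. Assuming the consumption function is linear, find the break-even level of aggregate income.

Y = 1440

MPC = (2760 − 1147.5)/(3200 − 1050) = 1612.5/2150 = 0.75
a = 1147.5 − 0.75(1050) = 1147.5 − 787.5 = 360
Break-even: Y = a/(1−MPC) = 360/0.25 = 1440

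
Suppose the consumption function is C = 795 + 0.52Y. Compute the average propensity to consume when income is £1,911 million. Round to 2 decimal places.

C = 795 + 0.52(1911) = 1788.72
APC = C/Y = 1788.72/1911 = 0.94

APC = 0.94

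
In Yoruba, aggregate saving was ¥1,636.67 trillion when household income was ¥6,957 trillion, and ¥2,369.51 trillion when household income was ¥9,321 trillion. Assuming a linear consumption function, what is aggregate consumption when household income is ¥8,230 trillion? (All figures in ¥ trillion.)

MPS = ΔS/ΔY = (2369.51 − 1636.67)/(9321 − 6957) = 732.84/2364 = 0.31
MPC = 1 − MPS = 0.69
Autonomous saving = 1636.67 − 0.31(6957) = -520, so a = 520
C = 520 + 0.69(8230) = 520 + 5678.7 = 6198.7

C = 6198.7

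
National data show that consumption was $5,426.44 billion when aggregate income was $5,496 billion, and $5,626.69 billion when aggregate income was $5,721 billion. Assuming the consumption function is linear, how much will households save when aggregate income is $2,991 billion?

S = -205.99

MPC = (5626.69 − 5426.44)/(5721 − 5496) = 200.25/225 = 0.89
a = 5426.44 − 0.89(5496) = 5426.44 − 4891.44 = 535
C = 535 + 0.89(2991) = 3196.99
S = 2991 − 3196.99 = -205.99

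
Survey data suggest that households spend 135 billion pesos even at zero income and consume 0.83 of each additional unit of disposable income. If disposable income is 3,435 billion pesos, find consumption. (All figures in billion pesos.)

C = 2986.05

C = 135 + 0.83(3435) = 135 + 2851.05 = 2986.05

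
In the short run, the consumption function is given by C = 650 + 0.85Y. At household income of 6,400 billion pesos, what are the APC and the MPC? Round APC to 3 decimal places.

APC = 0.952; MPC = 0.85

MPC = 0.85 (the slope of the consumption function)
C = 650 + 0.85(6400) = 6090, so APC = 6090/6400 = 0.952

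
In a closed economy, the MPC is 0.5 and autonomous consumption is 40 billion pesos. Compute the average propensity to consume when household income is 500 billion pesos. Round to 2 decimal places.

C = 40 + 0.5(500) = 290
APC = C/Y = 290/500 = 0.58

APC = 0.58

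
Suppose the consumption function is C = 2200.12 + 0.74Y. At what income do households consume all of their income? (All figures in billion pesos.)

At break-even, C = Y: 2200.12 + 0.74Y = Y
0.26Y = 2200.12, so Y = 2200.12/0.26 = 8462

Y = 8462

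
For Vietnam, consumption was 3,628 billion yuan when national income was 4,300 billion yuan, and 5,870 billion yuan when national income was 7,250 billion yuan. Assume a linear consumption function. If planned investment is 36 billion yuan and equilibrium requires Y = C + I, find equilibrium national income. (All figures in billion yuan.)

Y = 1650

MPC = (5870 − 3628)/(7250 − 4300) = 2242/2950 = 0.76
a = 3628 − 0.76(4300) = 360
Equilibrium: Y = 360 + 0.76Y + 36
0.24Y = 396, so Y = 396/0.24 = 1650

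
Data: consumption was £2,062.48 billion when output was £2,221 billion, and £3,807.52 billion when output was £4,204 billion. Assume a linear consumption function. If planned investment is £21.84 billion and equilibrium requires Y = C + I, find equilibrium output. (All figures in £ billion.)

Y = 1082

MPC = (3807.52 − 2062.48)/(4204 − 2221) = 1745.04/1983 = 0.88
a = 2062.48 − 0.88(2221) = 108
Equilibrium: Y = 108 + 0.88Y + 21.84
0.12Y = 129.84, so Y = 129.84/0.12 = 1082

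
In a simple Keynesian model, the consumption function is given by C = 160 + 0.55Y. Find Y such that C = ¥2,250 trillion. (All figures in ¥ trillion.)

Y = 3800

160 + 0.55Y = 2250
0.55Y = 2090, so Y = 2090/0.55 = 3800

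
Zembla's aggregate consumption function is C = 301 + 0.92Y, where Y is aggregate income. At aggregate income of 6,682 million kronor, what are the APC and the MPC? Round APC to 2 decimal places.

MPC = 0.92 (the slope of the consumption function)
C = 301 + 0.92(6682) = 6448.44, so APC = 6448.44/6682 = 0.97

APC = 0.97; MPC = 0.92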